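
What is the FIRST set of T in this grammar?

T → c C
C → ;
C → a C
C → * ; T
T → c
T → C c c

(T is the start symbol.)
{ '*', ';', 'a', 'c' }

FIRST sets of the other non-terminals involved (by the same procedure, iterated to a fixed point):
  FIRST(C) = { '*', ';', 'a' }

From T → c C:
  - c is a terminal: add 'c' and stop
From T → c:
  - c is a terminal: add 'c' and stop
From T → C c c:
  - C is a non-terminal: add FIRST(C) \ {ε} = { '*', ';', 'a' }
    C is not nullable, so stop

Collecting: FIRST(T) = { '*', ';', 'a', 'c' }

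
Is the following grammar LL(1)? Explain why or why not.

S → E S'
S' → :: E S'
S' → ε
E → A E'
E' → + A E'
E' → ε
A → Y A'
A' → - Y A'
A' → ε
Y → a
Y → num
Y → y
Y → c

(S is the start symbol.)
Yes, the grammar is LL(1).

A grammar is LL(1) if for each non-terminal N with multiple productions, the predict sets of those productions are pairwise disjoint, where PREDICT(N → α) = (FIRST(α) \ {ε}) ∪ (FOLLOW(N) if α ⇒* ε).

Relevant sets:
  FOLLOW(S') = { $ }
  FOLLOW(E') = { $, '::' }
  FOLLOW(A') = { $, '+', '::' }

For S':
  PREDICT(S' → :: E S') = { '::' }
  PREDICT(S' → ε) = { $ }
For E':
  PREDICT(E' → '+' A E') = { '+' }
  PREDICT(E' → ε) = { $, '::' }
For A':
  PREDICT(A' → '-' Y A') = { '-' }
  PREDICT(A' → ε) = { $, '+', '::' }
For Y:
  PREDICT(Y → a) = { 'a' }
  PREDICT(Y → num) = { 'num' }
  PREDICT(Y → y) = { 'y' }
  PREDICT(Y → c) = { 'c' }
S, E, A have a single production, so nothing to check there.

All predict sets are disjoint. The grammar IS LL(1).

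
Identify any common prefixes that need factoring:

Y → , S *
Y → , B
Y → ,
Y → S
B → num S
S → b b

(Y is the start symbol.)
Yes, Y has productions with common prefix ','

Left-factoring is needed when two productions for the same non-terminal
share a common prefix on the right-hand side.

Productions for Y:
  Y → , S *
  Y → , B
  Y → ,
  Y → S

Found common prefix ',' in productions for Y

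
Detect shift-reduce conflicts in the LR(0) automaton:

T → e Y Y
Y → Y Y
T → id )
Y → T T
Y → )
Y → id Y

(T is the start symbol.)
Yes — I10: [Y → id Y .] vs [T → . e Y Y]; I11: [Y → Y Y .] vs [T → . e Y Y]; I12: [T → e Y Y .] vs [T → . e Y Y]

A shift-reduce conflict occurs when an LR(0) state has both:
  - a complete (reduce) item [A → α .] (dot at the end), and
  - a shift item [B → β . c γ] (dot before a terminal).

Augment with T' → T and build the canonical LR(0) collection (I0 = CLOSURE({[T' → . T]}), then GOTO on every symbol after a dot until no new states appear). It has 14 states:
  I0: { [T → . e Y Y], [T → . id )], [T' → . T] }  — shift
  I1: { [T' → T .] }  — accept
  I2: { [T → . e Y Y], [T → . id )], [T → e . Y Y], [Y → . )], [Y → . T T], [Y → . Y Y], [Y → . id Y] }  — shift
  I3: { [T → id . )] }  — shift
  I4: { [T → id ) .] }  — reduce
  I5: { [Y → ) .] }  — reduce
  I6: { [T → . e Y Y], [T → . id )], [Y → T . T] }  — shift
  I7: { [T → . e Y Y], [T → . id )], [T → e Y . Y], [Y → . )], [Y → . T T], [Y → . Y Y], [Y → . id Y], [Y → Y . Y] }  — shift
  I8: { [T → . e Y Y], [T → . id )], [T → id . )], [Y → . )], [Y → . T T], [Y → . Y Y], [Y → . id Y], [Y → id . Y] }  — shift
  I9: { [T → id ) .], [Y → ) .] }  — 2 reduces
  I10: { [T → . e Y Y], [T → . id )], [Y → . )], [Y → . T T], [Y → . Y Y], [Y → . id Y], [Y → Y . Y], [Y → id Y .] }  — shift, reduce
  I11: { [T → . e Y Y], [T → . id )], [Y → . )], [Y → . T T], [Y → . Y Y], [Y → . id Y], [Y → Y . Y], [Y → Y Y .] }  — shift, reduce
  I12: { [T → . e Y Y], [T → . id )], [T → e Y Y .], [Y → . )], [Y → . T T], [Y → . Y Y], [Y → . id Y], [Y → Y . Y], [Y → Y Y .] }  — shift, 2 reduces
  I13: { [Y → T T .] }  — reduce

I10 contains reduce item [Y → id Y .] and shift items [T → . e Y Y], [T → . id )], [Y → . )], [Y → . id Y] — shift-reduce conflict.
I11 contains reduce item [Y → Y Y .] and shift items [T → . e Y Y], [T → . id )], [Y → . )], [Y → . id Y] — shift-reduce conflict.
I12 contains reduce items [T → e Y Y .], [Y → Y Y .] and shift items [T → . e Y Y], [T → . id )], [Y → . )], [Y → . id Y] — shift-reduce conflict.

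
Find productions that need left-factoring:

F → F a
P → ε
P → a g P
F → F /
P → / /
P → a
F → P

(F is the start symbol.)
Left-factoring is needed when two productions for the same non-terminal
share a common prefix on the right-hand side.

Productions for F:
  F → F a
  F → F /
  F → P
Productions for P:
  P → ε
  P → a g P
  P → / /
  P → a

Found common prefix 'F' in productions for F
Found common prefix 'a' in productions for P

Answer: Yes, F has productions with common prefix 'F'; P has productions with common prefix 'a'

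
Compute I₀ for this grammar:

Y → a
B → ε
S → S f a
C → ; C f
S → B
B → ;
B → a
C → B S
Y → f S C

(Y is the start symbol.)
{ [Y → . a], [Y → . f S C], [Y' → . Y] }

First, augment the grammar with Y' → Y
I₀ = CLOSURE({ [Y' → . Y] }):
  [Y' → . Y] has the dot before Y: add [Y → . a], [Y → . f S C]
No further items can be added.

I₀ = { [Y → . a], [Y → . f S C], [Y' → . Y] }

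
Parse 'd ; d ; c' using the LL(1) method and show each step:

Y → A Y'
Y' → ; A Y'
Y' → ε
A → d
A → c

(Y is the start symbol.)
Stack is shown with the top on the left.

Stack     Input        Action
-----------------------------
Y $       d ; d ; c $  output Y → A Y'
A Y' $    d ; d ; c $  output A → d
d Y' $    d ; d ; c $  match 'd'
Y' $      ; d ; c $    output Y' → ; A Y'
; A Y' $  ; d ; c $    match ';'
A Y' $    d ; c $      output A → d
d Y' $    d ; c $      match 'd'
Y' $      ; c $        output Y' → ; A Y'
; A Y' $  ; c $        match ';'
A Y' $    c $          output A → c
c Y' $    c $          match 'c'
Y' $      $            output Y' → ε
$         $            accept

The string is accepted.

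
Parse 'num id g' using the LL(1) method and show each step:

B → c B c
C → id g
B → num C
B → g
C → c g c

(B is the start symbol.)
LL(1) parsing maintains a stack (initially the start symbol over $) and the input. At each step: if the stack top is a terminal, match it against the current input token; if it is a non-terminal N, replace it with the RHS of M[N, lookahead] (the unique production whose predict set contains the lookahead).

Stack is shown with the top on the left.

Stack    Input       Action
---------------------------
B $      num id g $  output B → num C
num C $  num id g $  match 'num'
C $      id g $      output C → id g
id g $   id g $      match 'id'
g $      g $         match 'g'
$        $           accept

The string is accepted.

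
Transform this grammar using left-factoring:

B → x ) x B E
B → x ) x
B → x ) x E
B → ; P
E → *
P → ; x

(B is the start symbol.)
Left-factoring transforms A → αβ₁ | αβ₂ into A → αA' and A' → β₁ | β₂
(α is the longest common prefix among the alternatives). Repeat until
no nonterminal has two alternatives with a common prefix.

Round 1: B has alternatives sharing prefix 'x ) x'. Introduce B': B → x ) x B'
  Add: B' → B E
  Add: B' → ε
  Add: B' → E

No remaining common prefixes — done.

Resulting grammar:
B → x ) x B'
B' → B E
B' → ε
B' → E
B → ; P
E → *
P → ; x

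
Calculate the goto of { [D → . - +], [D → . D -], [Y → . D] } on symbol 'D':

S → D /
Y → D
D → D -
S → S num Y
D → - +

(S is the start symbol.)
{ [D → D . -], [Y → D .] }

GOTO(I, 'D') = CLOSURE({ [A → αX.β] : [A → α.Xβ] ∈ I, X = 'D' })

Items with dot before 'D', with the dot advanced:
  [D → . D -] → [D → D . -]
  [Y → . D] → [Y → D .]
Closure adds nothing (no advanced item has the dot before a non-terminal).

GOTO = { [D → D . -], [Y → D .] }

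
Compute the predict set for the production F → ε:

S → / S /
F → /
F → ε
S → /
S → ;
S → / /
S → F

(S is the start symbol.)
{ $, '/' }

PREDICT(F → ε) = (FIRST(RHS) \ {ε}) ∪ (FOLLOW(F) if ε ∈ FIRST(RHS), i.e. RHS ⇒* ε)
The right-hand side is ε (FIRST(ε) = { ε }), so the predict set is FOLLOW(F) = { $, '/' }
PREDICT(F → ε) = { $, '/' }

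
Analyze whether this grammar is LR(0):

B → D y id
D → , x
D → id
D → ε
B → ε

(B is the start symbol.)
Augment with B' → B and build the canonical LR(0) collection (I0 = CLOSURE({[B' → . B]}), then GOTO on every symbol after a dot until no new states appear). It has 8 states:
  I0: { [B → . D y id], [B → .], [B' → . B], [D → . , x], [D → . id], [D → .] }  — shift, 2 reduces
  I1: { [D → , . x] }  — shift
  I2: { [B' → B .] }  — accept
  I3: { [B → D . y id] }  — shift
  I4: { [D → id .] }  — reduce
  I5: { [B → D y . id] }  — shift
  I6: { [B → D y id .] }  — reduce
  I7: { [D → , x .] }  — reduce

Conflict in state I0:
  Shift-reduce conflict between [B → .] and [D → . , x]
So the grammar is NOT LR(0).

Answer: No. Shift-reduce conflict between [B → .] and [D → . , x]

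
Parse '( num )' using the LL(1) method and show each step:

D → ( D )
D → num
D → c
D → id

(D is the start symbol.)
LL(1) parsing maintains a stack (initially the start symbol over $) and the input. At each step: if the stack top is a terminal, match it against the current input token; if it is a non-terminal N, replace it with the RHS of M[N, lookahead] (the unique production whose predict set contains the lookahead).

Stack is shown with the top on the left.

Stack    Input      Action
--------------------------
D $      ( num ) $  output D → ( D )
( D ) $  ( num ) $  match '('
D ) $    num ) $    output D → num
num ) $  num ) $    match 'num'
) $      ) $        match ')'
$        $          accept

The string is accepted.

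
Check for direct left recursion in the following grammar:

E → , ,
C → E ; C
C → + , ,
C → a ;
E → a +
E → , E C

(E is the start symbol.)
No direct left recursion

Direct left recursion occurs when N → N α for some non-terminal N (the right-hand side begins with the left-hand side itself).

E → , ,: starts with ','
C → E ; C: starts with E
C → + , ,: starts with '+'
C → a ;: starts with a
E → a +: starts with a
E → , E C: starts with ','

No direct left recursion found.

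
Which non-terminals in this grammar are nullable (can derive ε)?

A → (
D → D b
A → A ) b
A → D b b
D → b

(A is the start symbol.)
There are no ε-productions, so no non-terminal can derive ε.
No non-terminals are nullable.

Answer: None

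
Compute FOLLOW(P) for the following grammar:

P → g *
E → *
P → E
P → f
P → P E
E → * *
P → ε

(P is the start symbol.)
{ $, '*' }

To compute FOLLOW(P), find every occurrence of P on a right-hand side N → α P β: add FIRST(β) \ {ε}, and if β is empty or nullable also add FOLLOW(N). Iterate to a fixed point.

P is the start symbol, so $ ∈ FOLLOW(P).
In P → P E: P is followed by E, add FIRST(E) \ {ε} = { '*' }

Taking the union: FOLLOW(P) = { $, '*' }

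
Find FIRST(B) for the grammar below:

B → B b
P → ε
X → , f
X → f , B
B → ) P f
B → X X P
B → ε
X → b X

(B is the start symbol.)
{ ')', ',', 'b', 'f', ε }

FIRST sets of the other non-terminals involved (by the same procedure, iterated to a fixed point):
  FIRST(X) = { ',', 'b', 'f' }

From B → B b:
  - B is the symbol being defined: contributes nothing new
    B is nullable, so continue to the next symbol
  - b is a terminal: add 'b' and stop
From B → ) P f:
  - ')' is a terminal: add ')' and stop
From B → X X P:
  - X is a non-terminal: add FIRST(X) \ {ε} = { ',', 'b', 'f' }
    X is not nullable, so stop
From B → ε:
  - ε-production, so ε ∈ FIRST(B)

Collecting: FIRST(B) = { ')', ',', 'b', 'f', ε }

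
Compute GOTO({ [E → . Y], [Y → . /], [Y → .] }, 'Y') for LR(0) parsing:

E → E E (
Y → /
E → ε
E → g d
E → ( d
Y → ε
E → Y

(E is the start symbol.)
GOTO(I, 'Y') = CLOSURE({ [A → αX.β] : [A → α.Xβ] ∈ I, X = 'Y' })

Items with dot before 'Y', with the dot advanced:
  [E → . Y] → [E → Y .]
Closure adds nothing (no advanced item has the dot before a non-terminal).

GOTO = { [E → Y .] }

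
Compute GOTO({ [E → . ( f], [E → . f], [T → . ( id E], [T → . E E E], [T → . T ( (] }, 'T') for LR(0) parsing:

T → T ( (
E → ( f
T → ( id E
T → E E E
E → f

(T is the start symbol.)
{ [T → T . ( (] }

GOTO(I, 'T') = CLOSURE({ [A → αX.β] : [A → α.Xβ] ∈ I, X = 'T' })

Items with dot before 'T', with the dot advanced:
  [T → . T ( (] → [T → T . ( (]
Closure adds nothing (no advanced item has the dot before a non-terminal).

GOTO = { [T → T . ( (] }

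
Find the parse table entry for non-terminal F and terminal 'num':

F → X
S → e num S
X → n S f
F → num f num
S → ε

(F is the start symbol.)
F → num f num

To find M[F, 'num'], we find productions for F where 'num' is in the predict set (PREDICT(N → α) = (FIRST(α) \ {ε}) ∪ (FOLLOW(N) if α ⇒* ε)).

Relevant sets:
  FIRST(X) = { 'n' }

F → X: PREDICT = { 'n' }
F → num f num: PREDICT = { 'num' }
  'num' is in predict set, so this production goes in M[F, 'num']

M[F, 'num'] = F → num f num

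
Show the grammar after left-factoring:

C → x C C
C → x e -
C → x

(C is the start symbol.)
Left-factoring transforms A → αβ₁ | αβ₂ into A → αA' and A' → β₁ | β₂
(α is the longest common prefix among the alternatives). Repeat until
no nonterminal has two alternatives with a common prefix.

Round 1: C has alternatives sharing prefix 'x'. Introduce C': C → x C'
  Add: C' → C C
  Add: C' → e -
  Add: C' → ε

No remaining common prefixes — done.

Resulting grammar:
C → x C'
C' → C C
C' → e -
C' → ε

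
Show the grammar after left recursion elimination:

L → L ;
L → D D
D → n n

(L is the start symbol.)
L is directly left-recursive. The standard transformation for
  A → A α₁ | ... | A α_m | β₁ | ... | β_n
is
  A  → β₁ A' | ... | β_n A'
  A' → α₁ A' | ... | α_m A' | ε

L → D D becomes L → D D L'
L → L ; becomes L' → ; L'
Add L' → ε

Productions for other non-terminals are unchanged:
  D → n n

Resulting grammar:
L → D D L'
L' → ; L'
L' → ε
D → n n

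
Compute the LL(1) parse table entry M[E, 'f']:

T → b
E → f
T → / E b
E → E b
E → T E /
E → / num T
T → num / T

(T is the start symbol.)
E → f, E → E b

To find M[E, 'f'], we find productions for E where 'f' is in the predict set (PREDICT(N → α) = (FIRST(α) \ {ε}) ∪ (FOLLOW(N) if α ⇒* ε)).

Relevant sets:
  FIRST(E) = { '/', 'b', 'f', 'num' }
  FIRST(T) = { '/', 'b', 'num' }

E → f: PREDICT = { 'f' }
  'f' is in predict set, so this production goes in M[E, 'f']
E → E b: PREDICT = { '/', 'b', 'f', 'num' }
  'f' is in predict set, so this production goes in M[E, 'f']
E → T E /: PREDICT = { '/', 'b', 'num' }
E → / num T: PREDICT = { '/' }

M[E, 'f'] = E → f, E → E b  (a multiply-defined cell — the grammar is not LL(1))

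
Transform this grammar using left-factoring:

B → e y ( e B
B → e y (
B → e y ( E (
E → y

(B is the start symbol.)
B → e y ( B'
B' → e B
B' → ε
B' → E (
E → y

Left-factoring transforms A → αβ₁ | αβ₂ into A → αA' and A' → β₁ | β₂
(α is the longest common prefix among the alternatives). Repeat until
no nonterminal has two alternatives with a common prefix.

Round 1: B has alternatives sharing prefix 'e y ('. Introduce B': B → e y ( B'
  Add: B' → e B
  Add: B' → ε
  Add: B' → E (

No remaining common prefixes — done.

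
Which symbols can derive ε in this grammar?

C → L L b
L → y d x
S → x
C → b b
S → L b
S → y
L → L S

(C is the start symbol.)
A non-terminal is nullable if it can derive ε (the empty string): either it has an ε-production, or it has a production whose right-hand side consists entirely of nullable non-terminals.

There are no ε-productions, so no non-terminal can derive ε.
No non-terminals are nullable.

Answer: None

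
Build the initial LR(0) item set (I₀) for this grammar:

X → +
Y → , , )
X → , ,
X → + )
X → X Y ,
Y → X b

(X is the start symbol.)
{ [X → . + )], [X → . +], [X → . , ,], [X → . X Y ,], [X' → . X] }

First, augment the grammar with X' → X
I₀ = CLOSURE({ [X' → . X] }):
  [X' → . X] has the dot before X: add [X → . +], [X → . , ,], [X → . + )], [X → . X Y ,]
No further items can be added.

I₀ = { [X → . + )], [X → . +], [X → . , ,], [X → . X Y ,], [X' → . X] }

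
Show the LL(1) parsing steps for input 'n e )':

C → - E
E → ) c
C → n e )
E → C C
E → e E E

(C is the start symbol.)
LL(1) parsing maintains a stack (initially the start symbol over $) and the input. At each step: if the stack top is a terminal, match it against the current input token; if it is a non-terminal N, replace it with the RHS of M[N, lookahead] (the unique production whose predict set contains the lookahead).

Stack is shown with the top on the left.

Stack    Input    Action
------------------------
C $      n e ) $  output C → n e )
n e ) $  n e ) $  match 'n'
e ) $    e ) $    match 'e'
) $      ) $      match ')'
$        $        accept

The string is accepted.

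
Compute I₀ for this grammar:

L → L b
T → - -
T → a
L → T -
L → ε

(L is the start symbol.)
First, augment the grammar with L' → L
I₀ = CLOSURE({ [L' → . L] }):
  [L' → . L] has the dot before L: add [L → . L b], [L → . T -], [L → .]
  [L → . T -] has the dot before T: add [T → . - -], [T → . a]
No further items can be added.

I₀ = { [L → . L b], [L → . T -], [L → .], [L' → . L], [T → . - -], [T → . a] }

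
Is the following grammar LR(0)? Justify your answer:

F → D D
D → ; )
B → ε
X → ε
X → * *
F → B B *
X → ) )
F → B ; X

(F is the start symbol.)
A grammar is LR(0) if no state in the canonical LR(0) collection has:
  - both a shift item (dot before a terminal) and a complete item (shift-reduce conflict), or
  - two or more complete items (reduce-reduce conflict; the accept item [F' → F .] counts as a complete item here).

Augment with F' → F and build the canonical LR(0) collection (I0 = CLOSURE({[F' → . F]}), then GOTO on every symbol after a dot until no new states appear). It has 15 states:
  I0: { [B → .], [D → . ; )], [F → . B ; X], [F → . B B *], [F → . D D], [F' → . F] }  — shift, reduce
  I1: { [D → ; . )] }  — shift
  I2: { [B → .], [F → B . ; X], [F → B . B *] }  — shift, reduce
  I3: { [D → . ; )], [F → D . D] }  — shift
  I4: { [F' → F .] }  — accept
  I5: { [F → D D .] }  — reduce
  I6: { [F → B ; . X], [X → . ) )], [X → . * *], [X → .] }  — shift, reduce
  I7: { [F → B B . *] }  — shift
  I8: { [F → B B * .] }  — reduce
  I9: { [X → ) . )] }  — shift
  I10: { [X → * . *] }  — shift
  I11: { [F → B ; X .] }  — reduce
  I12: { [X → * * .] }  — reduce
  I13: { [X → ) ) .] }  — reduce
  I14: { [D → ; ) .] }  — reduce

Conflict in state I0:
  Shift-reduce conflict between [B → .] and [D → . ; )]
So the grammar is NOT LR(0).

Answer: No. Shift-reduce conflict between [B → .] and [D → . ; )]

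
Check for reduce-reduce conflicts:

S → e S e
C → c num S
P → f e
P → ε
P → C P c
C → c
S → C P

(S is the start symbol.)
A reduce-reduce conflict occurs when an LR(0) state has two complete items [A → α .] and [B → β .] — both call for a reduction, and with no lookahead the parser cannot choose between them.

Augment with S' → S and build the canonical LR(0) collection (I0 = CLOSURE({[S' → . S]}), then GOTO on every symbol after a dot until no new states appear). It has 15 states:
  I0: { [C → . c num S], [C → . c], [S → . C P], [S → . e S e], [S' → . S] }  — shift
  I1: { [C → . c num S], [C → . c], [P → . C P c], [P → . f e], [P → .], [S → C . P] }  — shift, reduce
  I2: { [S' → S .] }  — accept
  I3: { [C → c . num S], [C → c .] }  — shift, reduce
  I4: { [C → . c num S], [C → . c], [S → . C P], [S → . e S e], [S → e . S e] }  — shift
  I5: { [S → e S . e] }  — shift
  I6: { [S → e S e .] }  — reduce
  I7: { [C → . c num S], [C → . c], [C → c num . S], [S → . C P], [S → . e S e] }  — shift
  I8: { [C → c num S .] }  — reduce
  I9: { [C → . c num S], [C → . c], [P → . C P c], [P → . f e], [P → .], [P → C . P c] }  — shift, reduce
  I10: { [S → C P .] }  — reduce
  I11: { [P → f . e] }  — shift
  I12: { [P → f e .] }  — reduce
  I13: { [P → C P . c] }  — shift
  I14: { [P → C P c .] }  — reduce

No state contains more than one complete item.

Answer: No reduce-reduce conflicts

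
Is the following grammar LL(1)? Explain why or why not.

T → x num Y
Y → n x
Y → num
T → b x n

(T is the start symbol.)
For T:
  PREDICT(T → x num Y) = { 'x' }
  PREDICT(T → b x n) = { 'b' }
For Y:
  PREDICT(Y → n x) = { 'n' }
  PREDICT(Y → num) = { 'num' }

All predict sets are disjoint. The grammar IS LL(1).

Answer: Yes, the grammar is LL(1).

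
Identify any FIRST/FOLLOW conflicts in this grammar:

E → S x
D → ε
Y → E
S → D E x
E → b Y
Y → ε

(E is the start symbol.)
No FIRST/FOLLOW conflicts.

Nullable non-terminals: D, Y.
FIRST sets used below: FIRST(E) = { 'b' }
D has a nullable alternative but only one production, so nothing to check.

Y: nullable alternative(s) Y → ε; FOLLOW(Y) = { $, 'x' }
  Y → E: FIRST \ {ε} = { 'b' } — disjoint from FOLLOW(Y)
  Y → ε: FIRST \ {ε} = { } — this is the only nullable alternative, skip

E, S have no nullable alternative, so no FIRST/FOLLOW check is needed there.

No FIRST/FOLLOW conflicts found.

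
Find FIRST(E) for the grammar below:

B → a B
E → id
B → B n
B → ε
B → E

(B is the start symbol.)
To compute FIRST(E), examine every production with E on the left-hand side, reading each right-hand side left to right until a non-nullable symbol is reached.

From E → id:
  - id is a terminal: add 'id' and stop

Collecting: FIRST(E) = { 'id' }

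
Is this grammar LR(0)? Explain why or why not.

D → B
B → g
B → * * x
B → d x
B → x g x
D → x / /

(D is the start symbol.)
Yes, the grammar is LR(0)

Augment with D' → D and build the canonical LR(0) collection (I0 = CLOSURE({[D' → . D]}), then GOTO on every symbol after a dot until no new states appear). It has 14 states:
  I0: { [B → . * * x], [B → . d x], [B → . g], [B → . x g x], [D → . B], [D → . x / /], [D' → . D] }  — shift
  I1: { [B → * . * x] }  — shift
  I2: { [D → B .] }  — reduce
  I3: { [D' → D .] }  — accept
  I4: { [B → d . x] }  — shift
  I5: { [B → g .] }  — reduce
  I6: { [B → x . g x], [D → x . / /] }  — shift
  I7: { [D → x / . /] }  — shift
  I8: { [B → x g . x] }  — shift
  I9: { [B → x g x .] }  — reduce
  I10: { [D → x / / .] }  — reduce
  I11: { [B → d x .] }  — reduce
  I12: { [B → * * . x] }  — shift
  I13: { [B → * * x .] }  — reduce

Every state is either a pure shift/goto state or contains exactly one complete item and nothing to shift — no conflicts. The grammar is LR(0).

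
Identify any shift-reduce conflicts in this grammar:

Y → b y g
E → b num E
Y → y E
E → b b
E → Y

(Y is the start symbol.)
No shift-reduce conflicts

Augment with Y' → Y and build the canonical LR(0) collection (I0 = CLOSURE({[Y' → . Y]}), then GOTO on every symbol after a dot until no new states appear). It has 12 states:
  I0: { [Y → . b y g], [Y → . y E], [Y' → . Y] }  — shift
  I1: { [Y' → Y .] }  — accept
  I2: { [Y → b . y g] }  — shift
  I3: { [E → . Y], [E → . b b], [E → . b num E], [Y → . b y g], [Y → . y E], [Y → y . E] }  — shift
  I4: { [Y → y E .] }  — reduce
  I5: { [E → Y .] }  — reduce
  I6: { [E → b . b], [E → b . num E], [Y → b . y g] }  — shift
  I7: { [E → b b .] }  — reduce
  I8: { [E → . Y], [E → . b b], [E → . b num E], [E → b num . E], [Y → . b y g], [Y → . y E] }  — shift
  I9: { [Y → b y . g] }  — shift
  I10: { [Y → b y g .] }  — reduce
  I11: { [E → b num E .] }  — reduce

No state contains both a complete item and a shift item.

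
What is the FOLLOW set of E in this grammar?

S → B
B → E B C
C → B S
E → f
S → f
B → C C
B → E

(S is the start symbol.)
{ $, 'f' }

To compute FOLLOW(E), find every occurrence of E on a right-hand side N → α E β: add FIRST(β) \ {ε}, and if β is empty or nullable also add FOLLOW(N). Iterate to a fixed point.

In B → E B C: E is followed by B C, add FIRST(B C) \ {ε} = { 'f' }
In B → E: E is at the end, add FOLLOW(B)

The FOLLOW sets referred to above (computed the same way, to a fixed point):
  FOLLOW(B) = { $, 'f' }

Taking the union: FOLLOW(E) = { $, 'f' }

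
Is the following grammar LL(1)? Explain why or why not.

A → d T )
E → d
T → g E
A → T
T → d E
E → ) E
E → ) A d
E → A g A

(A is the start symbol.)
A grammar is LL(1) if for each non-terminal N with multiple productions, the predict sets of those productions are pairwise disjoint, where PREDICT(N → α) = (FIRST(α) \ {ε}) ∪ (FOLLOW(N) if α ⇒* ε).

Relevant sets:
  FIRST(T) = { 'd', 'g' }
  FIRST(A) = { 'd', 'g' }

For A:
  PREDICT(A → d T ')') = { 'd' }
  PREDICT(A → T) = { 'd', 'g' }
For E:
  PREDICT(E → d) = { 'd' }
  PREDICT(E → ')' E) = { ')' }
  PREDICT(E → ')' A d) = { ')' }
  PREDICT(E → A g A) = { 'd', 'g' }
For T:
  PREDICT(T → g E) = { 'g' }
  PREDICT(T → d E) = { 'd' }

Conflict found: Predict set conflict for A: { 'd' }
The grammar is NOT LL(1).

Answer: No. Predict set conflict for A: { 'd' }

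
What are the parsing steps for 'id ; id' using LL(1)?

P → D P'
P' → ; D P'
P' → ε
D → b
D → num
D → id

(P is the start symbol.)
LL(1) parsing maintains a stack (initially the start symbol over $) and the input. At each step: if the stack top is a terminal, match it against the current input token; if it is a non-terminal N, replace it with the RHS of M[N, lookahead] (the unique production whose predict set contains the lookahead).

Stack is shown with the top on the left.

Stack     Input      Action
---------------------------
P $       id ; id $  output P → D P'
D P' $    id ; id $  output D → id
id P' $   id ; id $  match 'id'
P' $      ; id $     output P' → ; D P'
; D P' $  ; id $     match ';'
D P' $    id $       output D → id
id P' $   id $       match 'id'
P' $      $          output P' → ε
$         $          accept

The string is accepted.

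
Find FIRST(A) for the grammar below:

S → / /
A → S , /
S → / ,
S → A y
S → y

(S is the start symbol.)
{ '/', 'y' }

To compute FIRST(A), examine every production with A on the left-hand side, reading each right-hand side left to right until a non-nullable symbol is reached.

FIRST sets of the other non-terminals involved (by the same procedure, iterated to a fixed point):
  FIRST(S) = { '/', 'y' }

From A → S , /:
  - S is a non-terminal: add FIRST(S) \ {ε} = { '/', 'y' }
    S is not nullable, so stop

Collecting: FIRST(A) = { '/', 'y' }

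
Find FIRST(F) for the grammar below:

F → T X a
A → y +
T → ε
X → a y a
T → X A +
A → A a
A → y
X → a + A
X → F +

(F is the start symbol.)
To compute FIRST(F), examine every production with F on the left-hand side, reading each right-hand side left to right until a non-nullable symbol is reached.

FIRST sets of the other non-terminals involved (by the same procedure, iterated to a fixed point):
  FIRST(T) = { 'a', ε }
  FIRST(X) = { 'a' }

From F → T X a:
  - T is a non-terminal: add FIRST(T) \ {ε} = { 'a' }
    T is nullable, so continue to the next symbol
  - X is a non-terminal: add FIRST(X) \ {ε} = { 'a' }
    X is not nullable, so stop

Collecting: FIRST(F) = { 'a' }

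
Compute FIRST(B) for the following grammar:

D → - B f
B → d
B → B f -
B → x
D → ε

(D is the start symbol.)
From B → d:
  - d is a terminal: add 'd' and stop
From B → B f -:
  - B is the symbol being defined: contributes nothing new
    B is not nullable, so stop
From B → x:
  - x is a terminal: add 'x' and stop

Collecting: FIRST(B) = { 'd', 'x' }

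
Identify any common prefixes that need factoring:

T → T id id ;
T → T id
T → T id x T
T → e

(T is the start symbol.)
Yes, T has productions with common prefix 'T id'

Left-factoring is needed when two productions for the same non-terminal
share a common prefix on the right-hand side.

Productions for T:
  T → T id id ;
  T → T id
  T → T id x T
  T → e

Found common prefix 'T id' in productions for T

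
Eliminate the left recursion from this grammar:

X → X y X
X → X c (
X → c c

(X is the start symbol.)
X → c c X'
X' → y X X'
X' → c ( X'
X' → ε

X is directly left-recursive. The standard transformation for
  A → A α₁ | ... | A α_m | β₁ | ... | β_n
is
  A  → β₁ A' | ... | β_n A'
  A' → α₁ A' | ... | α_m A' | ε

X → c c becomes X → c c X'
X → X y X becomes X' → y X X'
X → X c ( becomes X' → c ( X'
Add X' → ε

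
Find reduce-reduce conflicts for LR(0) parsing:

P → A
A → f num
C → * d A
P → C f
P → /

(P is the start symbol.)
Augment with P' → P and build the canonical LR(0) collection (I0 = CLOSURE({[P' → . P]}), then GOTO on every symbol after a dot until no new states appear). It has 11 states:
  I0: { [A → . f num], [C → . * d A], [P → . /], [P → . A], [P → . C f], [P' → . P] }  — shift
  I1: { [C → * . d A] }  — shift
  I2: { [P → / .] }  — reduce
  I3: { [P → A .] }  — reduce
  I4: { [P → C . f] }  — shift
  I5: { [P' → P .] }  — accept
  I6: { [A → f . num] }  — shift
  I7: { [A → f num .] }  — reduce
  I8: { [P → C f .] }  — reduce
  I9: { [A → . f num], [C → * d . A] }  — shift
  I10: { [C → * d A .] }  — reduce

No state contains more than one complete item.

Answer: No reduce-reduce conflicts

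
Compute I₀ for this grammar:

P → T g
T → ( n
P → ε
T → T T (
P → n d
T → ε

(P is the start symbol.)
{ [P → . T g], [P → . n d], [P → .], [P' → . P], [T → . ( n], [T → . T T (], [T → .] }

First, augment the grammar with P' → P
I₀ = CLOSURE({ [P' → . P] }):
  [P' → . P] has the dot before P: add [P → . T g], [P → .], [P → . n d]
  [P → . T g] has the dot before T: add [T → . ( n], [T → . T T (], [T → .]
No further items can be added.

I₀ = { [P → . T g], [P → . n d], [P → .], [P' → . P], [T → . ( n], [T → . T T (], [T → .] }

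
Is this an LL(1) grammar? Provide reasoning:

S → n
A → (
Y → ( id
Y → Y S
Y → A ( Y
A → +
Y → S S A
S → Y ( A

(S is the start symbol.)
No. Predict set conflict for S: { 'n' }

Relevant sets:
  FIRST(Y) = { '(', '+', 'n' }
  FIRST(A) = { '(', '+' }
  FIRST(S) = { '(', '+', 'n' }

For S:
  PREDICT(S → n) = { 'n' }
  PREDICT(S → Y '(' A) = { '(', '+', 'n' }
For A:
  PREDICT(A → '(') = { '(' }
  PREDICT(A → '+') = { '+' }
For Y:
  PREDICT(Y → '(' id) = { '(' }
  PREDICT(Y → Y S) = { '(', '+', 'n' }
  PREDICT(Y → A '(' Y) = { '(', '+' }
  PREDICT(Y → S S A) = { '(', '+', 'n' }

Conflict found: Predict set conflict for S: { 'n' }
The grammar is NOT LL(1).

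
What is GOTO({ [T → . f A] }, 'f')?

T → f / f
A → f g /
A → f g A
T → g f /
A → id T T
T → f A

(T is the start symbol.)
GOTO(I, 'f') = CLOSURE({ [A → αX.β] : [A → α.Xβ] ∈ I, X = 'f' })

Items with dot before 'f', with the dot advanced:
  [T → . f A] → [T → f . A]
Closure of the advanced items:
  [T → f . A] has the dot before A: add [A → . f g /], [A → . f g A], [A → . id T T]

GOTO = { [A → . f g /], [A → . f g A], [A → . id T T], [T → f . A] }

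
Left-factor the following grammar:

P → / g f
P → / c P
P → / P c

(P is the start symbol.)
Left-factoring transforms A → αβ₁ | αβ₂ into A → αA' and A' → β₁ | β₂
(α is the longest common prefix among the alternatives). Repeat until
no nonterminal has two alternatives with a common prefix.

Round 1: P has alternatives sharing prefix '/'. Introduce P': P → / P'
  Add: P' → g f
  Add: P' → c P
  Add: P' → P c

No remaining common prefixes — done.

Resulting grammar:
P → / P'
P' → g f
P' → c P
P' → P c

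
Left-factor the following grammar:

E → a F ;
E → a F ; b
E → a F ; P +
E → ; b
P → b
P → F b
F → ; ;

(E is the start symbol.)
Left-factoring transforms A → αβ₁ | αβ₂ into A → αA' and A' → β₁ | β₂
(α is the longest common prefix among the alternatives). Repeat until
no nonterminal has two alternatives with a common prefix.

Round 1: E has alternatives sharing prefix 'a F ;'. Introduce E': E → a F ; E'
  Add: E' → ε
  Add: E' → b
  Add: E' → P +

No remaining common prefixes — done.

Resulting grammar:
E → a F ; E'
E' → ε
E' → b
E' → P +
E → ; b
P → b
P → F b
F → ; ;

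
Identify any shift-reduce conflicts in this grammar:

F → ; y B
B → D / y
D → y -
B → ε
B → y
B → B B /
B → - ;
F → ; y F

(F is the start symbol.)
Augment with F' → F and build the canonical LR(0) collection (I0 = CLOSURE({[F' → . F]}), then GOTO on every symbol after a dot until no new states appear). It has 15 states:
  I0: { [F → . ; y B], [F → . ; y F], [F' → . F] }  — shift
  I1: { [F → ; . y B], [F → ; . y F] }  — shift
  I2: { [F' → F .] }  — accept
  I3: { [B → . - ;], [B → . B B /], [B → . D / y], [B → . y], [B → .], [D → . y -], [F → . ; y B], [F → . ; y F], [F → ; y . B], [F → ; y . F] }  — shift, reduce
  I4: { [B → - . ;] }  — shift
  I5: { [B → . - ;], [B → . B B /], [B → . D / y], [B → . y], [B → .], [B → B . B /], [D → . y -], [F → ; y B .] }  — shift, 2 reduces
  I6: { [B → D . / y] }  — shift
  I7: { [F → ; y F .] }  — reduce
  I8: { [B → y .], [D → y . -] }  — shift, reduce
  I9: { [D → y - .] }  — reduce
  I10: { [B → D / . y] }  — shift
  I11: { [B → D / y .] }  — reduce
  I12: { [B → . - ;], [B → . B B /], [B → . D / y], [B → . y], [B → .], [B → B . B /], [B → B B . /], [D → . y -] }  — shift, reduce
  I13: { [B → B B / .] }  — reduce
  I14: { [B → - ; .] }  — reduce

I3 contains reduce item [B → .] and shift items [B → . - ;], [B → . y], [D → . y -], [F → . ; y B], [F → . ; y F] — shift-reduce conflict.
I5 contains reduce items [B → .], [F → ; y B .] and shift items [B → . - ;], [B → . y], [D → . y -] — shift-reduce conflict.
I8 contains reduce item [B → y .] and shift item [D → y . -] — shift-reduce conflict.
I12 contains reduce item [B → .] and shift items [B → . - ;], [B → B B . /], [B → . y], [D → . y -] — shift-reduce conflict.

Answer: Yes — I3: [B → .] vs [B → . - ;]; I5: [B → .] vs [B → . - ;]; I8: [B → y .] vs [D → y . -]; I12: [B → .] vs [B → . - ;]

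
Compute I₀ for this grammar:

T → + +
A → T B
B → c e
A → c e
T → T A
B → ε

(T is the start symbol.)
{ [T → . + +], [T → . T A], [T' → . T] }

First, augment the grammar with T' → T
I₀ = CLOSURE({ [T' → . T] }):
  [T' → . T] has the dot before T: add [T → . + +], [T → . T A]
No further items can be added.

I₀ = { [T → . + +], [T → . T A], [T' → . T] }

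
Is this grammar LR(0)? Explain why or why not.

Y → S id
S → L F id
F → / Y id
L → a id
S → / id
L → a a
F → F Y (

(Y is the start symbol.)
Augment with Y' → Y and build the canonical LR(0) collection (I0 = CLOSURE({[Y' → . Y]}), then GOTO on every symbol after a dot until no new states appear). It has 17 states:
  I0: { [L → . a a], [L → . a id], [S → . / id], [S → . L F id], [Y → . S id], [Y' → . Y] }  — shift
  I1: { [S → / . id] }  — shift
  I2: { [F → . / Y id], [F → . F Y (], [S → L . F id] }  — shift
  I3: { [Y → S . id] }  — shift
  I4: { [Y' → Y .] }  — accept
  I5: { [L → a . a], [L → a . id] }  — shift
  I6: { [L → a a .] }  — reduce
  I7: { [L → a id .] }  — reduce
  I8: { [Y → S id .] }  — reduce
  I9: { [F → / . Y id], [L → . a a], [L → . a id], [S → . / id], [S → . L F id], [Y → . S id] }  — shift
  I10: { [F → F . Y (], [L → . a a], [L → . a id], [S → . / id], [S → . L F id], [S → L F . id], [Y → . S id] }  — shift
  I11: { [F → F Y . (] }  — shift
  I12: { [S → L F id .] }  — reduce
  I13: { [F → F Y ( .] }  — reduce
  I14: { [F → / Y . id] }  — shift
  I15: { [F → / Y id .] }  — reduce
  I16: { [S → / id .] }  — reduce

Every state is either a pure shift/goto state or contains exactly one complete item and nothing to shift — no conflicts. The grammar is LR(0).

Answer: Yes, the grammar is LR(0)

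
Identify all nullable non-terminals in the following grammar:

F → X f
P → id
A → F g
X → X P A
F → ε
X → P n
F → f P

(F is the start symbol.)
ε-productions: F → ε
So F is immediately nullable.
No further non-terminal can be added: every production for the remaining non-terminals contains a terminal or a non-nullable non-terminal.
Nullable = { 'F' }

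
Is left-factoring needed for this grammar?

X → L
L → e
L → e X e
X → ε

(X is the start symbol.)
Yes, L has productions with common prefix 'e'

Left-factoring is needed when two productions for the same non-terminal
share a common prefix on the right-hand side.

Productions for X:
  X → L
  X → ε
Productions for L:
  L → e
  L → e X e

Found common prefix 'e' in productions for L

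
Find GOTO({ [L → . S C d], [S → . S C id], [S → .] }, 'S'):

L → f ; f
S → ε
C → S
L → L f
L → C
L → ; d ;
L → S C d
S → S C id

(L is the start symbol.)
GOTO(I, 'S') = CLOSURE({ [A → αX.β] : [A → α.Xβ] ∈ I, X = 'S' })

Items with dot before 'S', with the dot advanced:
  [L → . S C d] → [L → S . C d]
  [S → . S C id] → [S → S . C id]
Closure of the advanced items:
  [L → S . C d] has the dot before C: add [C → . S]
  [C → . S] has the dot before S: add [S → .], [S → . S C id]

GOTO = { [C → . S], [L → S . C d], [S → . S C id], [S → .], [S → S . C id] }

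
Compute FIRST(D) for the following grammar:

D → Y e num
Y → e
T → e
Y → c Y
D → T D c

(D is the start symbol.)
To compute FIRST(D), examine every production with D on the left-hand side, reading each right-hand side left to right until a non-nullable symbol is reached.

FIRST sets of the other non-terminals involved (by the same procedure, iterated to a fixed point):
  FIRST(Y) = { 'c', 'e' }
  FIRST(T) = { 'e' }

From D → Y e num:
  - Y is a non-terminal: add FIRST(Y) \ {ε} = { 'c', 'e' }
    Y is not nullable, so stop
From D → T D c:
  - T is a non-terminal: add FIRST(T) \ {ε} = { 'e' }
    T is not nullable, so stop

Collecting: FIRST(D) = { 'c', 'e' }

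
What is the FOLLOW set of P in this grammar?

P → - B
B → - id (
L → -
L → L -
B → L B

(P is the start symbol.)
{ $ }

P is the start symbol, so $ ∈ FOLLOW(P).
P does not occur on any right-hand side.

Taking the union: FOLLOW(P) = { $ }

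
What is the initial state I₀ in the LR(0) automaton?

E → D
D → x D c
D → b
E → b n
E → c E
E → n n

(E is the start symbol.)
First, augment the grammar with E' → E
I₀ = CLOSURE({ [E' → . E] }):
  [E' → . E] has the dot before E: add [E → . D], [E → . b n], [E → . c E], [E → . n n]
  [E → . D] has the dot before D: add [D → . x D c], [D → . b]
No further items can be added.

I₀ = { [D → . b], [D → . x D c], [E → . D], [E → . b n], [E → . c E], [E → . n n], [E' → . E] }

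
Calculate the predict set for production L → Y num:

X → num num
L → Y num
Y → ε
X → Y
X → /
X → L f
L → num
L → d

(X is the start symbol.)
PREDICT(L → Y num) = (FIRST(RHS) \ {ε}) ∪ (FOLLOW(L) if ε ∈ FIRST(RHS), i.e. RHS ⇒* ε)
FIRST(Y) = { ε }
FIRST(Y num) = { 'num' }
ε ∉ FIRST(Y num), so FOLLOW(L) is not added.
PREDICT(L → Y num) = { 'num' }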